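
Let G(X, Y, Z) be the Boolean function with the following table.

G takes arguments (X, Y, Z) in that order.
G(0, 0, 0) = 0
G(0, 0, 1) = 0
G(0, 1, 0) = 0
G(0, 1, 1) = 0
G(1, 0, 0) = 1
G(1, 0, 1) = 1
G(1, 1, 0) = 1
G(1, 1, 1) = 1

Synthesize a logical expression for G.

G(X, Y, Z) = X

The output simply equals X.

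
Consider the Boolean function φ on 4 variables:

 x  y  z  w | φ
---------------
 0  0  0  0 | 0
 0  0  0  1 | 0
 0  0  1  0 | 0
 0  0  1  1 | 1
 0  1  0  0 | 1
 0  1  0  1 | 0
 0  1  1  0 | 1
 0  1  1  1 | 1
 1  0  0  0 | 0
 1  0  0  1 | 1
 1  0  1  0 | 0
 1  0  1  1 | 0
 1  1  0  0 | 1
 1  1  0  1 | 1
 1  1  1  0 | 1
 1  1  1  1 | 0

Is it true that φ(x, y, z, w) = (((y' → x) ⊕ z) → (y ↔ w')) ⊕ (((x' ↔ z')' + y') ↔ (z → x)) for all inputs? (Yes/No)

No

Test each input against both φ and the formula:
  x=0, y=0, z=0, w=0: formula gives 0, φ = 0 ✓
  x=0, y=0, z=0, w=1: formula gives 0, φ = 0 ✓
  x=0, y=0, z=1, w=0: formula gives 0, φ = 0 ✓
  x=0, y=0, z=1, w=1: formula gives 1, φ = 1 ✓
  …
  x=1, y=0, z=0, w=0: formula gives 1, but φ = 0 ✗
Since they disagree at (1,0,0,0), the expression is not a correct formula for φ.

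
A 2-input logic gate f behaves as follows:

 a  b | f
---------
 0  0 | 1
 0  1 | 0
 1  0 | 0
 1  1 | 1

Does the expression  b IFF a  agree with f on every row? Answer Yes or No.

Check the formula against f row by row:
  a=0, b=0: formula gives 1, f = 1 ✓
  a=0, b=1: formula gives 0, f = 0 ✓
  a=1, b=0: formula gives 0, f = 0 ✓
  a=1, b=1: formula gives 1, f = 1 ✓
All 4 rows match — the expression computes f exactly.

Yes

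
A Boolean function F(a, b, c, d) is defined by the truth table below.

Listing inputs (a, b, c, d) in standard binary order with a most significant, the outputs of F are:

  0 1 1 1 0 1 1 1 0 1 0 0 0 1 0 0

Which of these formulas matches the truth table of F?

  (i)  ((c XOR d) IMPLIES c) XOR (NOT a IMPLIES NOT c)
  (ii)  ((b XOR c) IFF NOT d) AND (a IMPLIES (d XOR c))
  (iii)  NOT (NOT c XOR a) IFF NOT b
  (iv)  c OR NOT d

i

(ii) disagrees with F on (0,0,1,1) (formula → 0, table → 1); rule it out.
(iii) disagrees with F on (0,0,0,1) (formula → 0, table → 1); rule it out.
(iv) disagrees with F on (0,0,0,0) (formula → 1, table → 0); rule it out.
(i) is the remaining candidate, and it agrees with F on all 16 inputs.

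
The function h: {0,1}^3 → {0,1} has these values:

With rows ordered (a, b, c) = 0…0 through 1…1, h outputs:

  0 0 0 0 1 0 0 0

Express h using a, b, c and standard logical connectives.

Only row (1,0,0) gives 1. That row's minterm a·¬b·¬c is h directly.

h(a, b, c) = (a & ~b) & ~c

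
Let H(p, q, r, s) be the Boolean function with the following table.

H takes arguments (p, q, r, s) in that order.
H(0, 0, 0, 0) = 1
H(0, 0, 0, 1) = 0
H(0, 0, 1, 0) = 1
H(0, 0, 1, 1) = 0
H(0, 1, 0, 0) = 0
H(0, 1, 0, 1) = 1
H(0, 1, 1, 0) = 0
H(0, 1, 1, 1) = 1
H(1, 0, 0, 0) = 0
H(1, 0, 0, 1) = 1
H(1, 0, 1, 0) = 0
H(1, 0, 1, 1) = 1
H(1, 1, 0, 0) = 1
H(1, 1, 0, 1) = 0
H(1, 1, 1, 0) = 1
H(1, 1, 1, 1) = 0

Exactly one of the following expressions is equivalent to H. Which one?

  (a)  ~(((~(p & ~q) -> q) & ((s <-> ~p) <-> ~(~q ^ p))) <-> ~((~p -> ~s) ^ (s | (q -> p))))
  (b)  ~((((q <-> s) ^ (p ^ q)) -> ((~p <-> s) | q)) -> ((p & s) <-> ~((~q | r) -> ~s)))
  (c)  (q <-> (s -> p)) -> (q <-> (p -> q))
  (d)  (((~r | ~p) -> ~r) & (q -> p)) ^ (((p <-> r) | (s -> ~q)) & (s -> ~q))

(b) disagrees with H on (0,0,0,0) (formula → 0, table → 1); rule it out.
(c) disagrees with H on (0,1,0,0) (formula → 1, table → 0); rule it out.
(d) disagrees with H on (0,0,0,0) (formula → 0, table → 1); rule it out.
(a) is the remaining candidate, and it agrees with H on all 16 inputs.

a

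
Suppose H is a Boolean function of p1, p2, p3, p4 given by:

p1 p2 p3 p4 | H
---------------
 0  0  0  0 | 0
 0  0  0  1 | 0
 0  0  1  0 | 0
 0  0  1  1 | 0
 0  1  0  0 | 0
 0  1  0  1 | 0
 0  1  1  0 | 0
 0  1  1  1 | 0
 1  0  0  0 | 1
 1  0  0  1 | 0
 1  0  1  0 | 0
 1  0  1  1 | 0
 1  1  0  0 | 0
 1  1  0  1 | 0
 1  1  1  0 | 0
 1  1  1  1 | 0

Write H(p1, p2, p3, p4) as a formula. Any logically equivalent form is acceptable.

Only row (1,0,0,0) gives 1. That row's minterm p1·¬p2·¬p3·¬p4 is H directly.

H(p1, p2, p3, p4) = ((p1 AND NOT p2) AND NOT p3) AND NOT p4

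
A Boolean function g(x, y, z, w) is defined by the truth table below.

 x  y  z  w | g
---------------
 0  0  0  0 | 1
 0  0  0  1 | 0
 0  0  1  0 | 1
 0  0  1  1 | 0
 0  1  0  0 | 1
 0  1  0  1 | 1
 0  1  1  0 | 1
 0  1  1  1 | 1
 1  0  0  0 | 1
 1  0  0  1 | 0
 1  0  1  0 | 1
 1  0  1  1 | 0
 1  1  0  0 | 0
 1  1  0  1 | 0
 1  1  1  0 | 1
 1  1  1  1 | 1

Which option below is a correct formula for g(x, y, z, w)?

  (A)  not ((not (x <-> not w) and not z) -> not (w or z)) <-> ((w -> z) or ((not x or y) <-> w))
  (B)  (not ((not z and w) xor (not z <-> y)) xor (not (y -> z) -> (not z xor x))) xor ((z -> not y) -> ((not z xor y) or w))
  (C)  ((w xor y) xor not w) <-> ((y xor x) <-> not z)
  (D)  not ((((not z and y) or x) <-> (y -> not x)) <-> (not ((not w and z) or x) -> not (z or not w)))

B

(A): at (0,0,0,0) it gives 0, but g = 1 — eliminated.
(C): at (0,0,0,0) it gives 0, but g = 1 — eliminated.
(D): at (0,0,0,0) it gives 0, but g = 1 — eliminated.
(B) is the remaining candidate, and it agrees with g on all 16 inputs.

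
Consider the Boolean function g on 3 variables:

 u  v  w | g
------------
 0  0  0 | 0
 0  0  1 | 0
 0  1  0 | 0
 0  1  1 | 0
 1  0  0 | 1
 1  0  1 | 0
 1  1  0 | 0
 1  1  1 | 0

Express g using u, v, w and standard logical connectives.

Only row (1,0,0) gives 1. That row's minterm u·¬v·¬w is g directly.

g(u, v, w) = (u · v') · w'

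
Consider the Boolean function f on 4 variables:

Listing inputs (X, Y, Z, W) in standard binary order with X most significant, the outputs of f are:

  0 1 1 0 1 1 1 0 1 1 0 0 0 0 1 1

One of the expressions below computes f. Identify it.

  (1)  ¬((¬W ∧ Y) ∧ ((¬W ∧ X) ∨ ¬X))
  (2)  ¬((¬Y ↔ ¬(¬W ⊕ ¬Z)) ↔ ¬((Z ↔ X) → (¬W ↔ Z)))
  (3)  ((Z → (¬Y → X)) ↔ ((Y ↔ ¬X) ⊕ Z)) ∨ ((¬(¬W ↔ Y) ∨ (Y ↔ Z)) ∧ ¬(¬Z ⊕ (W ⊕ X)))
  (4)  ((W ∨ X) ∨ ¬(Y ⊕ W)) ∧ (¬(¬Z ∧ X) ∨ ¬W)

3

(1): at (0,0,0,0) it gives 1, but f = 0 — eliminated.
(2): at (0,0,0,1) it gives 0, but f = 1 — eliminated.
(4): at (0,0,0,0) it gives 1, but f = 0 — eliminated.
(3) is the remaining candidate, and it agrees with f on all 16 inputs.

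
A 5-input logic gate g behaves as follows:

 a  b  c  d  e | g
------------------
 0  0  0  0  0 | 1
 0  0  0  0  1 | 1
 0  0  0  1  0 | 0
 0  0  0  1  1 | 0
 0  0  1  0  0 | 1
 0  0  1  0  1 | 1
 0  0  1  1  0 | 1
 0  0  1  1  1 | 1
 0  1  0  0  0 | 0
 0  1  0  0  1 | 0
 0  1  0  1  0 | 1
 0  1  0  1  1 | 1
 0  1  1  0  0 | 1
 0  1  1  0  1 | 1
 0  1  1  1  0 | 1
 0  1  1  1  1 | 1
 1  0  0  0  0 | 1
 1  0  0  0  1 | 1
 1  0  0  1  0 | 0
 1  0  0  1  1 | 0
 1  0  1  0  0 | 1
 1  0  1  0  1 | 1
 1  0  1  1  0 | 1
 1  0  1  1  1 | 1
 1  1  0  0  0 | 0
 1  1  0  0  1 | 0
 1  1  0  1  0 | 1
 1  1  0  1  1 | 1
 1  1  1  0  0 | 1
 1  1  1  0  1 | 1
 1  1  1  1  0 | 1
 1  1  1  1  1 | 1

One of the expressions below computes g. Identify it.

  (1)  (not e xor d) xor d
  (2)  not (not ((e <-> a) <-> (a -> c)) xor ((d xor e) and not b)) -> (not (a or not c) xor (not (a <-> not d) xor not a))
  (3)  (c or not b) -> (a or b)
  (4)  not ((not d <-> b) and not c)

4

(1) fails at (0,0,0,0,1): the formula yields 0, g is 1.
(2) fails at (0,0,0,0,0): the formula yields 0, g is 1.
(3) fails at (0,0,0,0,0): the formula yields 0, g is 1.
(4) is the remaining candidate, and it agrees with g on all 32 inputs.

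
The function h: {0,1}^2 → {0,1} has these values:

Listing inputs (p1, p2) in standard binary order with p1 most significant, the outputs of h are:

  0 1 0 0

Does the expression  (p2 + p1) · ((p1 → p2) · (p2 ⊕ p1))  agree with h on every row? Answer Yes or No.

Yes

Evaluate (p2 + p1) · ((p1 → p2) · (p2 ⊕ p1)) on each row and compare to h:
  p1=0, p2=0: formula gives 0, h = 0 ✓
  p1=0, p2=1: formula gives 1, h = 1 ✓
  p1=1, p2=0: formula gives 0, h = 0 ✓
  p1=1, p2=1: formula gives 0, h = 0 ✓
All 4 rows match — the expression computes h exactly.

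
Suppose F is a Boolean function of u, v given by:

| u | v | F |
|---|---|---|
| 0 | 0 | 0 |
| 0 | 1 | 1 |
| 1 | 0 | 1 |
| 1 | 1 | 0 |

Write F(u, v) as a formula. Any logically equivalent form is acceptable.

F(u, v) = u XOR v

The output is 1 exactly when an odd number of inputs are 1 — the 2-way XOR (parity).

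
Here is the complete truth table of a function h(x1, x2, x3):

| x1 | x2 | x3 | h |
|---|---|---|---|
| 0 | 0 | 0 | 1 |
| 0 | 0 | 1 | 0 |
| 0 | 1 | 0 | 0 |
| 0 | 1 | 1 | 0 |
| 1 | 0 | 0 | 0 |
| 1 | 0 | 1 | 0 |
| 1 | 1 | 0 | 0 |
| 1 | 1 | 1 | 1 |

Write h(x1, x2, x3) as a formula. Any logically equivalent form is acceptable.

Collect the rows where h=1 — (0,0,0), (1,1,1) — and write one minterm per row: ¬x1·¬x2·¬x3, x1·x2·x3. Their union (logical OR) reproduces the table exactly.

h(x1, x2, x3) = ((¬x1 ∧ ¬x2) ∧ ¬x3) ∨ ((x1 ∧ x2) ∧ x3)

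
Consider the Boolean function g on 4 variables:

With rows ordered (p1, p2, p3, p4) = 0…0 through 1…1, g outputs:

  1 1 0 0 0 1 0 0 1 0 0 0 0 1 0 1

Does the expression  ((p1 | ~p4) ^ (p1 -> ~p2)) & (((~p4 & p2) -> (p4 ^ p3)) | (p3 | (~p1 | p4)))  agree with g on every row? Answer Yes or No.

Check the formula against g row by row:
  p1=0, p2=0, p3=0, p4=0: formula gives 0, but g = 1 ✗
Since they disagree at (0,0,0,0), the expression is not a correct formula for g.

No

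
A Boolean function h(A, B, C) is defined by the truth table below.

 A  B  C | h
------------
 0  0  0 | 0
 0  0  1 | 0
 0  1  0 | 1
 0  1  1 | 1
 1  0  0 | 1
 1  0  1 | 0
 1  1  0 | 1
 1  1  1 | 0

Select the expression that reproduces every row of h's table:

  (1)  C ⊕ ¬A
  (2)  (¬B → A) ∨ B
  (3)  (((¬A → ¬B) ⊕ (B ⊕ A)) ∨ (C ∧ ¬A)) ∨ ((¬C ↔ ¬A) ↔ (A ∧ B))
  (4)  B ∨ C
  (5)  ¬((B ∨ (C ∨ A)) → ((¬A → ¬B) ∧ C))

5

(1) disagrees with h on (0,0,0) (formula → 1, table → 0); rule it out.
(2) disagrees with h on (1,0,1) (formula → 1, table → 0); rule it out.
(3) disagrees with h on (0,0,0) (formula → 1, table → 0); rule it out.
(4) disagrees with h on (0,0,1) (formula → 1, table → 0); rule it out.
That leaves (5). Evaluating it on every row reproduces the table of h exactly.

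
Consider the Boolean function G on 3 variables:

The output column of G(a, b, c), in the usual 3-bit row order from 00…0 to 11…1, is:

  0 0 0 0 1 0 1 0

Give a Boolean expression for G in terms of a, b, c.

G(a, b, c) = ((a & ~b) & ~c) | ((a & b) & ~c)

Collect the rows where G=1 — (1,0,0), (1,1,0) — and write one minterm per row: a·¬b·¬c, a·b·¬c. Their union (logical OR) reproduces the table exactly.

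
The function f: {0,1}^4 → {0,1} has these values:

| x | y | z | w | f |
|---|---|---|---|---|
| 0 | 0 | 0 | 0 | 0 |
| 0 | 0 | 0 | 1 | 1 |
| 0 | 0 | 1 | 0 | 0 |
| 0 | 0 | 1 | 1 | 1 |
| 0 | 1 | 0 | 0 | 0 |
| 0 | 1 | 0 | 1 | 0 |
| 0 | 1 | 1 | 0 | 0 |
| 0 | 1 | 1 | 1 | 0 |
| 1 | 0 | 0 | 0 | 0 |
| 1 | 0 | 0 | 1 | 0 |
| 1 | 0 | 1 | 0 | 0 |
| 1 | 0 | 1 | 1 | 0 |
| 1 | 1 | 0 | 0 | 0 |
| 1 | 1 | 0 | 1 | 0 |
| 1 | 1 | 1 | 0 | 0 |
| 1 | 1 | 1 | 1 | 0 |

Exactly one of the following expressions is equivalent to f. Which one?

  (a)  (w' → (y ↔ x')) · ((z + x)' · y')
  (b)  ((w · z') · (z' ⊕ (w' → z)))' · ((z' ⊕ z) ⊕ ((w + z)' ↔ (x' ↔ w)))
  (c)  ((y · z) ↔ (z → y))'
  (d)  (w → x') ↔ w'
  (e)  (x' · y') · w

e

(a) fails at (0,0,1,1): the formula yields 0, f is 1.
(b) fails at (0,0,0,0): the formula yields 1, f is 0.
(c) fails at (0,0,0,0): the formula yields 1, f is 0.
(d) fails at (0,0,0,0): the formula yields 1, f is 0.
Only (e) survives; checking it on all 16 rows confirms it matches f.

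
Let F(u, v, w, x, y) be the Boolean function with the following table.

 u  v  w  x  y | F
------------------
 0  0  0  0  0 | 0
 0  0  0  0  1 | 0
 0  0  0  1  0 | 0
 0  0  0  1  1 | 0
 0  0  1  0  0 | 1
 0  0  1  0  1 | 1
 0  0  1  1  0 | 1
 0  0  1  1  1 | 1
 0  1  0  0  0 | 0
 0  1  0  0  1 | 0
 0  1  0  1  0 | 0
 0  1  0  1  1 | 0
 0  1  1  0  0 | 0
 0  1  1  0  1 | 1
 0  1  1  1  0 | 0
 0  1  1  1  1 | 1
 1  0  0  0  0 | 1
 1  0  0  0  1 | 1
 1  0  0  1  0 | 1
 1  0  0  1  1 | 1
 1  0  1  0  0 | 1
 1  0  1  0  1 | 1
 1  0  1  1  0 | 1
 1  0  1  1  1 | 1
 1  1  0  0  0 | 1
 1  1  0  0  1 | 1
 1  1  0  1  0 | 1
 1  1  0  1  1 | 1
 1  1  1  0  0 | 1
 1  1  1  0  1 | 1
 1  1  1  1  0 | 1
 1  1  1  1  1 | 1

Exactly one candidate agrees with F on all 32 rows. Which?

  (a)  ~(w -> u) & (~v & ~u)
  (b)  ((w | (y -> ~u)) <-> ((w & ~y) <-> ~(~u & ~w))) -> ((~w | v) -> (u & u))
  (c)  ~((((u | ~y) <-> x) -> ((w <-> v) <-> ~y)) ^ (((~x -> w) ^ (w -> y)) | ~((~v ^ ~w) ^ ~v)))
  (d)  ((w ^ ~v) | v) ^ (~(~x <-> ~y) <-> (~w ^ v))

b

(a): at (0,1,1,0,1) it gives 0, but F = 1 — eliminated.
(c): at (0,0,0,0,0) it gives 1, but F = 0 — eliminated.
(d): at (0,0,0,0,0) it gives 1, but F = 0 — eliminated.
That leaves (b). Evaluating it on every row reproduces the table of F exactly.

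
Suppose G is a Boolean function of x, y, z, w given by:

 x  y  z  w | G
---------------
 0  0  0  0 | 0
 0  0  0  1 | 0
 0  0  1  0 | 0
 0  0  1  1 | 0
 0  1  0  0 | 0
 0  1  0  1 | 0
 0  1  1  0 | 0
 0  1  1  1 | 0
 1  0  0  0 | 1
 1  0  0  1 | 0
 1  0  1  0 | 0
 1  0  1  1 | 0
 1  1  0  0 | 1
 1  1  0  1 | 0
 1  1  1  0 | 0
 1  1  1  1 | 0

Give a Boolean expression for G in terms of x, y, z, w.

G(x, y, z, w) = (((x and not y) and not z) and not w) or (((x and y) and not z) and not w)

The 1-rows are (1,0,0,0), (1,1,0,0). Each contributes one minterm — x·¬y·¬z·¬w; x·y·¬z·¬w — and their disjunction is a sum-of-products form of G.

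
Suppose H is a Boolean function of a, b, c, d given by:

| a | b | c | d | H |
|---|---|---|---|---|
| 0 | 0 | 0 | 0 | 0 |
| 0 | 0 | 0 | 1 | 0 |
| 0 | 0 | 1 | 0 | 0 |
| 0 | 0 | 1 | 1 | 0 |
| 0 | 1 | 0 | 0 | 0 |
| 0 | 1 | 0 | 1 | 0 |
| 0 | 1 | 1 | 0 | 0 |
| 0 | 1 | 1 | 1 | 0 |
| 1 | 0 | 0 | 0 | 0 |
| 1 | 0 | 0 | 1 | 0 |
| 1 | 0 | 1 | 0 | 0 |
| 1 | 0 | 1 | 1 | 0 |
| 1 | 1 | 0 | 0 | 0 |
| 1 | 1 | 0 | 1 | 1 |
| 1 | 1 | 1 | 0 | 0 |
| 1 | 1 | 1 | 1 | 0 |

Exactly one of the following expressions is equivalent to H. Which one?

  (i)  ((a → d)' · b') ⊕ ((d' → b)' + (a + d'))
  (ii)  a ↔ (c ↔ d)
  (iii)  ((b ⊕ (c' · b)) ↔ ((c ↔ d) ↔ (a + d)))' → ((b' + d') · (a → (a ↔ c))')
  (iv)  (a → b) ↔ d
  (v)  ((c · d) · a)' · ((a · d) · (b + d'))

v

(i): at (0,0,0,0) it gives 1, but H = 0 — eliminated.
(ii): at (0,0,0,1) it gives 1, but H = 0 — eliminated.
(iii): at (0,0,0,0) it gives 1, but H = 0 — eliminated.
(iv): at (0,0,0,1) it gives 1, but H = 0 — eliminated.
(v) is the remaining candidate, and it agrees with H on all 16 inputs.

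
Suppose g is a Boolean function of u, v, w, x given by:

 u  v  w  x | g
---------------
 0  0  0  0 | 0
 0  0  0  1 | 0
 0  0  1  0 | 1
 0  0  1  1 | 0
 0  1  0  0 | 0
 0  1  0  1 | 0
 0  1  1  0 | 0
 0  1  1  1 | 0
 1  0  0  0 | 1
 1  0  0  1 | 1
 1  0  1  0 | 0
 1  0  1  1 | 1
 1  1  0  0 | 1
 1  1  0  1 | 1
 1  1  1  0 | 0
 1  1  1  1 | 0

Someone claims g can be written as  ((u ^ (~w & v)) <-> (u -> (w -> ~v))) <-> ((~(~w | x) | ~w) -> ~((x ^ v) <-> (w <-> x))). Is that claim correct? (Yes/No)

Yes

Test each input against both g and the formula:
  u=0, v=0, w=0, x=0: formula gives 0, g = 0 ✓
  u=0, v=0, w=0, x=1: formula gives 0, g = 0 ✓
  u=0, v=0, w=1, x=0: formula gives 1, g = 1 ✓
  u=0, v=0, w=1, x=1: formula gives 0, g = 0 ✓
  …and likewise for the remaining 12 rows.
Every row agrees, so the formula is equivalent.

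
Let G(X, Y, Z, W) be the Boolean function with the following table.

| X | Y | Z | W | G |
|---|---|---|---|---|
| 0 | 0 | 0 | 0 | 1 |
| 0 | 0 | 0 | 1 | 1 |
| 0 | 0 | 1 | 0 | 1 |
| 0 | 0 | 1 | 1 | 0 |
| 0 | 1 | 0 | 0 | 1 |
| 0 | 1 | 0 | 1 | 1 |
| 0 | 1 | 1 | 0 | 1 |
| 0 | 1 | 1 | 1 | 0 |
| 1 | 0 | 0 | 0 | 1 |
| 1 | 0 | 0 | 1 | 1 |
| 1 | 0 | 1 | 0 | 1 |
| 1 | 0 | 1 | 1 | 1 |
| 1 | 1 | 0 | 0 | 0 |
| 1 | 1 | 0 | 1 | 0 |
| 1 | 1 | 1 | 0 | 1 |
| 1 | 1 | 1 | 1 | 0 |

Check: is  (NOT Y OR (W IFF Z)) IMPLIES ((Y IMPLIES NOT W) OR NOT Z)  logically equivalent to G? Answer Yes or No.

Check the formula against G row by row:
  X=0, Y=0, Z=0, W=0: formula gives 1, G = 1 ✓
  X=0, Y=0, Z=0, W=1: formula gives 1, G = 1 ✓
  X=0, Y=0, Z=1, W=0: formula gives 1, G = 1 ✓
  X=0, Y=0, Z=1, W=1: formula gives 1, but G = 0 ✗
Since they disagree at (0,0,1,1), the expression is not a correct formula for G.

No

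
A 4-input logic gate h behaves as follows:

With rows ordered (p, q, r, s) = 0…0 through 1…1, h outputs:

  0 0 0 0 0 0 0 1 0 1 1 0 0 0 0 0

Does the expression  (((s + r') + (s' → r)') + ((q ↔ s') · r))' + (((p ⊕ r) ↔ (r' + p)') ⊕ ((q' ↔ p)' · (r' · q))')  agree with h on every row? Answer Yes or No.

Check the formula against h row by row:
  p=0, q=0, r=0, s=0: formula gives 0, h = 0 ✓
  p=0, q=0, r=0, s=1: formula gives 0, h = 0 ✓
  p=0, q=0, r=1, s=0: formula gives 1, but h = 0 ✗
Since they disagree at (0,0,1,0), the expression is not a correct formula for h.

No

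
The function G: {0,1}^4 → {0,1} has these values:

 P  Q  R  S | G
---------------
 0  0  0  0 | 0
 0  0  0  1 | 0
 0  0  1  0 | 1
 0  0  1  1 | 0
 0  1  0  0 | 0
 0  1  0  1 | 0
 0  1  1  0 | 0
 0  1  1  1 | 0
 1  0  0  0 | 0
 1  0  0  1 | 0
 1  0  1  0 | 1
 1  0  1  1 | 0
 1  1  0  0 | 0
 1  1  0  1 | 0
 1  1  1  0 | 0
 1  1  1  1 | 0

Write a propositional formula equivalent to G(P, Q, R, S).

Collect the rows where G=1 — (0,0,1,0), (1,0,1,0) — and write one minterm per row: ¬P·¬Q·R·¬S, P·¬Q·R·¬S. Their union (logical OR) reproduces the table exactly.

G(P, Q, R, S) = (((P' · Q') · R) · S') + (((P · Q') · R) · S')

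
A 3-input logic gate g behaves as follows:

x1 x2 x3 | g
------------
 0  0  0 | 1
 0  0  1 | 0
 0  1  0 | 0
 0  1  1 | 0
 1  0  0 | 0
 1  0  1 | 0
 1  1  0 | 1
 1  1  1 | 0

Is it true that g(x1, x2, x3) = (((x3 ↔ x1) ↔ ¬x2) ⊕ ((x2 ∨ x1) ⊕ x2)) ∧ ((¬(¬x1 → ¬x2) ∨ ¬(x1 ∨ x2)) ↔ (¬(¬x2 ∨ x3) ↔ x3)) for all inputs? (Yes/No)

Yes

Evaluate (((x3 ↔ x1) ↔ ¬x2) ⊕ ((x2 ∨ x1) ⊕ x2)) ∧ ((¬(¬x1 → ¬x2) ∨ ¬(x1 ∨ x2)) ↔ (¬(¬x2 ∨ x3) ↔ x3)) on each row and compare to g:
  x1=0, x2=0, x3=0: formula gives 1, g = 1 ✓
  x1=0, x2=0, x3=1: formula gives 0, g = 0 ✓
  x1=0, x2=1, x3=0: formula gives 0, g = 0 ✓
  x1=0, x2=1, x3=1: formula gives 0, g = 0 ✓
  x1=1, x2=0, x3=0: formula gives 0, g = 0 ✓
  …and likewise for the remaining 3 rows.
No disagreement on any input; they are logically equivalent.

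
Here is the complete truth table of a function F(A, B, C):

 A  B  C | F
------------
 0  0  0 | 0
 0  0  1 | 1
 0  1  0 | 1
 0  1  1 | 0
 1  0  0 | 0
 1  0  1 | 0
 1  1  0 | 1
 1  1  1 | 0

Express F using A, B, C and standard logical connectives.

Collect the rows where F=1 — (0,0,1), (0,1,0), (1,1,0) — and write one minterm per row: ¬A·¬B·C, ¬A·B·¬C, A·B·¬C. Their union (logical OR) reproduces the table exactly.

F(A, B, C) = (((NOT A AND NOT B) AND C) OR ((NOT A AND B) AND NOT C)) OR ((A AND B) AND NOT C)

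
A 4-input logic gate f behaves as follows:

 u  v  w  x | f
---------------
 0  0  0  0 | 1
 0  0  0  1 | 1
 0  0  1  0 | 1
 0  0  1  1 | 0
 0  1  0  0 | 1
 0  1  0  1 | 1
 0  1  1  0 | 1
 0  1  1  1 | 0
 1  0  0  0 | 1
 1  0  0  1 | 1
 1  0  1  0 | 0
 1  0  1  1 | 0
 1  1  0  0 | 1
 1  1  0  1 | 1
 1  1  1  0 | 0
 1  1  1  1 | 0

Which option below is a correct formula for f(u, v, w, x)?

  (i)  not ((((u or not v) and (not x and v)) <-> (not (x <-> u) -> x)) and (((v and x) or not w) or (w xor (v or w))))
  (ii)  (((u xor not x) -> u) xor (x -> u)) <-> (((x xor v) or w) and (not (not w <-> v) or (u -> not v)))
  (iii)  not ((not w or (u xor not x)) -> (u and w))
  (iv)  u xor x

iii

(i) disagrees with f on (0,0,1,1) (formula → 1, table → 0); rule it out.
(ii) disagrees with f on (0,0,0,0) (formula → 0, table → 1); rule it out.
(iv) disagrees with f on (0,0,0,0) (formula → 0, table → 1); rule it out.
Only (iii) survives; checking it on all 16 rows confirms it matches f.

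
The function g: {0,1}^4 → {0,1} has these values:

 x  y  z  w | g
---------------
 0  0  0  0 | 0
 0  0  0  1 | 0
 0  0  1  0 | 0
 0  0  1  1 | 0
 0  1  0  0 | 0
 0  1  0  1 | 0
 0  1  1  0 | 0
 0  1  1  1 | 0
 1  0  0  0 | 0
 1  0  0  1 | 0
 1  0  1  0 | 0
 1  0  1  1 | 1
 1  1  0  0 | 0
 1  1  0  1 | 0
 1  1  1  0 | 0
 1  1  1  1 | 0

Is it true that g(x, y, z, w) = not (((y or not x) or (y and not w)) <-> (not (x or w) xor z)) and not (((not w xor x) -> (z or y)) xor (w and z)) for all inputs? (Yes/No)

Yes

Test each input against both g and the formula:
  x=0, y=0, z=0, w=0: formula gives 0, g = 0 ✓
  x=0, y=0, z=0, w=1: formula gives 0, g = 0 ✓
  x=0, y=0, z=1, w=0: formula gives 0, g = 0 ✓
  x=0, y=0, z=1, w=1: formula gives 0, g = 0 ✓
  … (the remaining 12 rows also agree.)
Every row agrees, so the formula is equivalent.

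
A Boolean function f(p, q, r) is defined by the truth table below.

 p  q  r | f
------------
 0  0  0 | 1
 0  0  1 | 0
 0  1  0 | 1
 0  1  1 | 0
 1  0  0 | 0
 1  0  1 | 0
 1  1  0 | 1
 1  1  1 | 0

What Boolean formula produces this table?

f(p, q, r) = (((~p & ~q) & ~r) | ((~p & q) & ~r)) | ((p & q) & ~r)

f=1 on 3 inputs: (0,0,0), (0,1,0), (1,1,0). Reading each as a conjunction of literals (¬p·¬q·¬r, ¬p·q·¬r, p·q·¬r) and taking the OR gives the canonical DNF.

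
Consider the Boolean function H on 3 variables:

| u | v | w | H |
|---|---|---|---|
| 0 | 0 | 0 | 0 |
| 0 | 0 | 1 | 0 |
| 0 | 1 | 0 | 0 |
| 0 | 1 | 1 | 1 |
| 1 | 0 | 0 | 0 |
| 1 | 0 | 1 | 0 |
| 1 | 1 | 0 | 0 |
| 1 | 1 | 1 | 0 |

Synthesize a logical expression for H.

H(u, v, w) = (¬u ∧ v) ∧ w

Only row (0,1,1) gives 1. That row's minterm ¬u·v·w is H directly.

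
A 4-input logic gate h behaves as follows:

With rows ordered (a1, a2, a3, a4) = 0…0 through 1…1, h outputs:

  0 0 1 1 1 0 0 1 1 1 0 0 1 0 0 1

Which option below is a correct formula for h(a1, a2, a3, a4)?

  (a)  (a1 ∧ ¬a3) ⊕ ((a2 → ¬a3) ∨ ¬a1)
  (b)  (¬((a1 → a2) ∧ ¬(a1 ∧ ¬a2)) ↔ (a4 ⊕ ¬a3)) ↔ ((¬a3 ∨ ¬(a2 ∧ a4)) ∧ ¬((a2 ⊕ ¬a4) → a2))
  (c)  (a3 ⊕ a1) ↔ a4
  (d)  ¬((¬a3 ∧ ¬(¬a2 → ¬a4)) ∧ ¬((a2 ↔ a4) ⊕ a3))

b

(a) fails at (0,0,0,0): the formula yields 1, h is 0.
(c) fails at (0,0,0,0): the formula yields 1, h is 0.
(d) fails at (0,0,0,0): the formula yields 1, h is 0.
(b) is the remaining candidate, and it agrees with h on all 16 inputs.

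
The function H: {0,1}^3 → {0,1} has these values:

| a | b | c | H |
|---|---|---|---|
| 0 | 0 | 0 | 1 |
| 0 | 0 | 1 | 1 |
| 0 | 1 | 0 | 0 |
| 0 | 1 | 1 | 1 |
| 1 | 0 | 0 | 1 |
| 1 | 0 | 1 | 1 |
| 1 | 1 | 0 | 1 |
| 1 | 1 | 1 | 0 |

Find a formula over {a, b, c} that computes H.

The 0-rows are (0,1,0), (1,1,1). Take each as a conjunction (¬a·b·¬c, a·b·c), form their disjunction, and complement — that gives a formula that is 1 everywhere H is.

H(a, b, c) = NOT (((NOT a AND b) AND NOT c) OR ((a AND b) AND c))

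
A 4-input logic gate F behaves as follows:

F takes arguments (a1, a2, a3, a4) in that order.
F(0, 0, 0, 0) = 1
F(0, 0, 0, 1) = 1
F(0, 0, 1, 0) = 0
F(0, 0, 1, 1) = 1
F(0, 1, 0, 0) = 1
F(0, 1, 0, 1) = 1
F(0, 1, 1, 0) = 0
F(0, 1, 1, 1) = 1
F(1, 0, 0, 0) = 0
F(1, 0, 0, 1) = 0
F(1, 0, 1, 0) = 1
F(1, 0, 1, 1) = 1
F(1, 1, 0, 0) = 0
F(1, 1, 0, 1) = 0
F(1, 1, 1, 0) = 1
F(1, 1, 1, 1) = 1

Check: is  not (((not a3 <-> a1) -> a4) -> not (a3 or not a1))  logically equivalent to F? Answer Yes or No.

Evaluate not (((not a3 <-> a1) -> a4) -> not (a3 or not a1)) on each row and compare to F:
  a1=0, a2=0, a3=0, a4=0: formula gives 1, F = 1 ✓
  a1=0, a2=0, a3=0, a4=1: formula gives 1, F = 1 ✓
  a1=0, a2=0, a3=1, a4=0: formula gives 0, F = 0 ✓
  a1=0, a2=0, a3=1, a4=1: formula gives 1, F = 1 ✓
  … (the remaining 12 rows also agree.)
No disagreement on any input; they are logically equivalent.

Yes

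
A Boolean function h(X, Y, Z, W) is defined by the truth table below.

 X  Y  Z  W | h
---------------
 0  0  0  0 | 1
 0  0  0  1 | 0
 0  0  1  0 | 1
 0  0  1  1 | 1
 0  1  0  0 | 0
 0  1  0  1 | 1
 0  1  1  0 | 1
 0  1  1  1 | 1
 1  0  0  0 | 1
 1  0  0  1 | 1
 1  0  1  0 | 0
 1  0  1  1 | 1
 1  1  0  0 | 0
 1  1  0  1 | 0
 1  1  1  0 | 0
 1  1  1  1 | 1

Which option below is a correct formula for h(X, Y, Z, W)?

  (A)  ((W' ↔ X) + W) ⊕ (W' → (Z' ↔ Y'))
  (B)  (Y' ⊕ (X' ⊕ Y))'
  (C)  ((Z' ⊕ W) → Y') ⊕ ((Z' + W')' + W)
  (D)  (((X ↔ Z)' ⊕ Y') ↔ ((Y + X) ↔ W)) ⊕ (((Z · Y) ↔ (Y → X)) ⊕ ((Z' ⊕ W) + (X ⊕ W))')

D

(A) fails at (0,0,1,0): the formula yields 0, h is 1.
(B) fails at (0,0,0,1): the formula yields 1, h is 0.
(C) fails at (0,0,1,1): the formula yields 0, h is 1.
(D) is the remaining candidate, and it agrees with h on all 16 inputs.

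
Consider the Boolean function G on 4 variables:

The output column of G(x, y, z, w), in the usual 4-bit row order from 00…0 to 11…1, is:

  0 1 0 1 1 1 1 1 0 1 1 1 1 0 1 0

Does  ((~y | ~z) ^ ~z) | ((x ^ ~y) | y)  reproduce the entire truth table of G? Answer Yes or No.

Check the formula against G row by row:
  x=0, y=0, z=0, w=0: formula gives 1, but G = 0 ✗
A single disagreement suffices: at (0,0,0,0) they differ, so the formula does not compute G.

No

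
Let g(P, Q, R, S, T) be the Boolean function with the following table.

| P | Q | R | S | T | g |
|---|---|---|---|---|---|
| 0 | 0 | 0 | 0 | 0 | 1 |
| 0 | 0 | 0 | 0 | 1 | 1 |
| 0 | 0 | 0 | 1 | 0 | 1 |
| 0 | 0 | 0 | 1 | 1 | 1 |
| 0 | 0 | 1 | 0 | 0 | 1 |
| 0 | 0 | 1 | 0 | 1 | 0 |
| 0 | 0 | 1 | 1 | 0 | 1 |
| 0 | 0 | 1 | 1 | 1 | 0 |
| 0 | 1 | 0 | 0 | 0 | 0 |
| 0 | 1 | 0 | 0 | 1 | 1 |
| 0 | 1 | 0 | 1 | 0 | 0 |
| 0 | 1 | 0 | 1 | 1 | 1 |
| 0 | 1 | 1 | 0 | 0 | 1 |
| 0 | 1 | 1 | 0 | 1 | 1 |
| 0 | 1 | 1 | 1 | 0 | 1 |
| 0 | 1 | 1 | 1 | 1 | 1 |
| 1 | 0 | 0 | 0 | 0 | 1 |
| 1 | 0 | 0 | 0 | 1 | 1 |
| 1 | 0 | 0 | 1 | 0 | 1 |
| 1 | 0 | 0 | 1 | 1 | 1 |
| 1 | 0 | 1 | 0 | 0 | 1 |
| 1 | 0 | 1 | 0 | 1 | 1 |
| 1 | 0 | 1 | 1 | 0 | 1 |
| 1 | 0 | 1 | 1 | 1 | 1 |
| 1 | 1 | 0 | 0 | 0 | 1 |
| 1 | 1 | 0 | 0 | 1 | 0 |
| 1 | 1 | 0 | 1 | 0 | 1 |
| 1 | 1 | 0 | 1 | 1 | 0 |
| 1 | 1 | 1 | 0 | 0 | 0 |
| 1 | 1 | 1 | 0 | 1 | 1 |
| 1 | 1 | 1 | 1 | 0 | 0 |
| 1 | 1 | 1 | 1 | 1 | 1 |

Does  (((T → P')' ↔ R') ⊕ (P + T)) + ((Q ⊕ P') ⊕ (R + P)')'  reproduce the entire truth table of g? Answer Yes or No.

Yes

Test each input against both g and the formula:
  P=0, Q=0, R=0, S=0, T=0: formula gives 1, g = 1 ✓
  P=0, Q=0, R=0, S=0, T=1: formula gives 1, g = 1 ✓
  P=0, Q=0, R=0, S=1, T=0: formula gives 1, g = 1 ✓
  P=0, Q=0, R=0, S=1, T=1: formula gives 1, g = 1 ✓
  … (the remaining 28 rows also agree.)
No disagreement on any input; they are logically equivalent.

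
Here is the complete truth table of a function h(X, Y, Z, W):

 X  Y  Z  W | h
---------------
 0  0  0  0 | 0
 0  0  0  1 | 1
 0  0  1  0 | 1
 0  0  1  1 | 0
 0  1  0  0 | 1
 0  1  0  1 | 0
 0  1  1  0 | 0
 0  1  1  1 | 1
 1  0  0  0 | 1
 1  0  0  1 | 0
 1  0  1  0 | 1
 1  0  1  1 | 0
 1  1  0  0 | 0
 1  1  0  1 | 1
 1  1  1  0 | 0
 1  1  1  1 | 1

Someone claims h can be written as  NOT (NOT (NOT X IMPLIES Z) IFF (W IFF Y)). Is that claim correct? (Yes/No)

Check the formula against h row by row:
  X=0, Y=0, Z=0, W=0: formula gives 0, h = 0 ✓
  X=0, Y=0, Z=0, W=1: formula gives 1, h = 1 ✓
  X=0, Y=0, Z=1, W=0: formula gives 1, h = 1 ✓
  X=0, Y=0, Z=1, W=1: formula gives 0, h = 0 ✓
  … (the remaining 12 rows also agree.)
No disagreement on any input; they are logically equivalent.

Yes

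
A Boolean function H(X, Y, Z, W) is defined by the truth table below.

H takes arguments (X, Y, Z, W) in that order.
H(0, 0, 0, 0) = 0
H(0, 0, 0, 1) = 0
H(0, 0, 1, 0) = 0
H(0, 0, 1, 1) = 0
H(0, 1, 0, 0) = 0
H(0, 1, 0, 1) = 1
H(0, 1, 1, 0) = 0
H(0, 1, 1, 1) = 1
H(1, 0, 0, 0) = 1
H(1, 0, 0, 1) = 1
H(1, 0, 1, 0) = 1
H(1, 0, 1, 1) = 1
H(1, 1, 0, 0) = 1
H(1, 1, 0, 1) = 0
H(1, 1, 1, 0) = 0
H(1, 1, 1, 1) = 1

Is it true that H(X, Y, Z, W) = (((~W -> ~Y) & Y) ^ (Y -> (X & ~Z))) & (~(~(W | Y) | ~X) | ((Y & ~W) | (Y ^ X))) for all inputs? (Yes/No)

Yes

Test each input against both H and the formula:
  X=0, Y=0, Z=0, W=0: formula gives 0, H = 0 ✓
  X=0, Y=0, Z=0, W=1: formula gives 0, H = 0 ✓
  X=0, Y=0, Z=1, W=0: formula gives 0, H = 0 ✓
  X=0, Y=0, Z=1, W=1: formula gives 0, H = 0 ✓
  … (the remaining 12 rows also agree.)
No disagreement on any input; they are logically equivalent.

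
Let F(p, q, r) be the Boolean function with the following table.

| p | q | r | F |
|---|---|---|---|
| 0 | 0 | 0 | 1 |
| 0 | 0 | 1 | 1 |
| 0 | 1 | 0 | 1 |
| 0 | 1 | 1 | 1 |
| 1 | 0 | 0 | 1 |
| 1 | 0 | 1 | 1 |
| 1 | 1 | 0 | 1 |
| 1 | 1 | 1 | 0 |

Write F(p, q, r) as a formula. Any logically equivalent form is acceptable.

F is 0 on exactly one input, (1,1,1), whose minterm is p·q·r. So F is the negation of that single conjunction.

F(p, q, r) = ((p · q) · r)'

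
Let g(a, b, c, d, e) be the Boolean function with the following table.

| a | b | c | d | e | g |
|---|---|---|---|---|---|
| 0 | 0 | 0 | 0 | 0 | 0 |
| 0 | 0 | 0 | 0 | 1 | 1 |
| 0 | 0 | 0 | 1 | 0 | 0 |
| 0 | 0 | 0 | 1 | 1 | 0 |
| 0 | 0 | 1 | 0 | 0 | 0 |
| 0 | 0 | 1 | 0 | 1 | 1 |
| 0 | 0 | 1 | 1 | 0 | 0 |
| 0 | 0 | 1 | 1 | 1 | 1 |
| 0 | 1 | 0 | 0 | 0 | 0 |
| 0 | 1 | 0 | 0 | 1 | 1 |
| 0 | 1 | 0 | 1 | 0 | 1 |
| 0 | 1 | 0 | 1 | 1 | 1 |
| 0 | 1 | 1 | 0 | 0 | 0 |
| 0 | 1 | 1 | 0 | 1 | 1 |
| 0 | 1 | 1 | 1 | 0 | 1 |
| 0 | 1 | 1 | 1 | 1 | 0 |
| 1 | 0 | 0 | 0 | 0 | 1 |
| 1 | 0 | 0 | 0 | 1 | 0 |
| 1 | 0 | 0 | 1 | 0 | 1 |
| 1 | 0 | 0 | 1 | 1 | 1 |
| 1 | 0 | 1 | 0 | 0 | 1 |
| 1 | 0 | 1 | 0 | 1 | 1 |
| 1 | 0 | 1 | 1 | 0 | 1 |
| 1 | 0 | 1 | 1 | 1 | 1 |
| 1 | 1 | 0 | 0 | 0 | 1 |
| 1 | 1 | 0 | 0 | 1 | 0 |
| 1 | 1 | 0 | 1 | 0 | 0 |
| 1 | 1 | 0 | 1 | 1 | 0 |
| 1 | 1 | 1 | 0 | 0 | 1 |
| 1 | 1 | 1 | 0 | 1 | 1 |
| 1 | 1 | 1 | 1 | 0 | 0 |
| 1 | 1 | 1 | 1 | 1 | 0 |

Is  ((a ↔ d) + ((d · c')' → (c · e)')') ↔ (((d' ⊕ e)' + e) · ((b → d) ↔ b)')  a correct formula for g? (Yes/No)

Evaluate ((a ↔ d) + ((d · c')' → (c · e)')') ↔ (((d' ⊕ e)' + e) · ((b → d) ↔ b)') on each row and compare to g:
  a=0, b=0, c=0, d=0, e=0: formula gives 0, g = 0 ✓
  a=0, b=0, c=0, d=0, e=1: formula gives 1, g = 1 ✓
  a=0, b=0, c=0, d=1, e=0: formula gives 0, g = 0 ✓
  a=0, b=0, c=0, d=1, e=1: formula gives 0, g = 0 ✓
  … (the remaining 28 rows also agree.)
No disagreement on any input; they are logically equivalent.

Yes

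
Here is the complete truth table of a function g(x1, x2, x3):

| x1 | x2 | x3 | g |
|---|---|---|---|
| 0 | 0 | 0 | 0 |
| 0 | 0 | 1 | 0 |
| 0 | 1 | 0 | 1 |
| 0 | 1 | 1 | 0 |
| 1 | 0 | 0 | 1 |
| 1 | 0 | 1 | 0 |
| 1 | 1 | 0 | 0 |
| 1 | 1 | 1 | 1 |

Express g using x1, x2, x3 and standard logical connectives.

g(x1, x2, x3) = (((¬x1 ∧ x2) ∧ ¬x3) ∨ ((x1 ∧ ¬x2) ∧ ¬x3)) ∨ ((x1 ∧ x2) ∧ x3)

The 1-rows are (0,1,0), (1,0,0), (1,1,1). Each contributes one minterm — ¬x1·x2·¬x3; x1·¬x2·¬x3; x1·x2·x3 — and their disjunction is a sum-of-products form of g.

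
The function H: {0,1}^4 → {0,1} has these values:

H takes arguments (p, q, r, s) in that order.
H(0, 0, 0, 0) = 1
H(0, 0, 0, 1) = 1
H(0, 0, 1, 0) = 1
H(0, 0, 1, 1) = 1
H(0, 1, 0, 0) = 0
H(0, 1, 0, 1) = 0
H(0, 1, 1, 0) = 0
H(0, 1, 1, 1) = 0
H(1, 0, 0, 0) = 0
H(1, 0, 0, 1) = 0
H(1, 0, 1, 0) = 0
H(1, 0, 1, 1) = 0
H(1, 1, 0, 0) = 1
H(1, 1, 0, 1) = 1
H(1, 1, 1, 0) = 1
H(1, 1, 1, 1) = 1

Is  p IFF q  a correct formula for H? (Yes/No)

Test each input against both H and the formula:
  p=0, q=0, r=0, s=0: formula gives 1, H = 1 ✓
  p=0, q=0, r=0, s=1: formula gives 1, H = 1 ✓
  p=0, q=0, r=1, s=0: formula gives 1, H = 1 ✓
  p=0, q=0, r=1, s=1: formula gives 1, H = 1 ✓
  …and likewise for the remaining 12 rows.
All 16 rows match — the expression computes H exactly.

Yes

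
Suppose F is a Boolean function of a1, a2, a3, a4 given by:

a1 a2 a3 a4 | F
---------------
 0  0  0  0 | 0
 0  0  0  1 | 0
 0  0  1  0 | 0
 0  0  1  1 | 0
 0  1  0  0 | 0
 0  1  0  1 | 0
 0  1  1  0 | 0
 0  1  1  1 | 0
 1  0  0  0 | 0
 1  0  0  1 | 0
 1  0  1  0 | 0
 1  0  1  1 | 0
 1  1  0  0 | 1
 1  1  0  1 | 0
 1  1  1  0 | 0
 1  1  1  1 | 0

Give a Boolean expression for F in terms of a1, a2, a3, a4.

F is 1 on exactly one input, (1,1,0,0), whose minterm is a1·a2·¬a3·¬a4. So F is just that conjunction.

F(a1, a2, a3, a4) = ((a1 & a2) & ~a3) & ~a4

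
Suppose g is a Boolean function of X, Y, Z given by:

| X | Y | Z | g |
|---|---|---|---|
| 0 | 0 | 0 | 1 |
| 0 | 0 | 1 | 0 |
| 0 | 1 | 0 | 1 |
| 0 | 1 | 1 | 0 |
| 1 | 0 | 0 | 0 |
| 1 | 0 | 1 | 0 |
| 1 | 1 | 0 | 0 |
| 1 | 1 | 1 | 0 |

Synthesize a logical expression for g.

g(X, Y, Z) = ((X' · Y') · Z') + ((X' · Y) · Z')

g=1 on 2 inputs: (0,0,0), (0,1,0). Reading each as a conjunction of literals (¬X·¬Y·¬Z, ¬X·Y·¬Z) and taking the OR gives the canonical DNF.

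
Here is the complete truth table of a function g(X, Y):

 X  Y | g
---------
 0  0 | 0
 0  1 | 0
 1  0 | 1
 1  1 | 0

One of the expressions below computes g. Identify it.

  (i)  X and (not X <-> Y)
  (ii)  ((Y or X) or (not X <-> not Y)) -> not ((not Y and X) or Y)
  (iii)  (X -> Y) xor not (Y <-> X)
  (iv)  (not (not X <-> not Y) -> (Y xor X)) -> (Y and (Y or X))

i

(ii) fails at (0,0): the formula yields 1, g is 0.
(iii) fails at (0,0): the formula yields 1, g is 0.
(iv) fails at (0,1): the formula yields 1, g is 0.
Only (i) survives; checking it on all 4 rows confirms it matches g.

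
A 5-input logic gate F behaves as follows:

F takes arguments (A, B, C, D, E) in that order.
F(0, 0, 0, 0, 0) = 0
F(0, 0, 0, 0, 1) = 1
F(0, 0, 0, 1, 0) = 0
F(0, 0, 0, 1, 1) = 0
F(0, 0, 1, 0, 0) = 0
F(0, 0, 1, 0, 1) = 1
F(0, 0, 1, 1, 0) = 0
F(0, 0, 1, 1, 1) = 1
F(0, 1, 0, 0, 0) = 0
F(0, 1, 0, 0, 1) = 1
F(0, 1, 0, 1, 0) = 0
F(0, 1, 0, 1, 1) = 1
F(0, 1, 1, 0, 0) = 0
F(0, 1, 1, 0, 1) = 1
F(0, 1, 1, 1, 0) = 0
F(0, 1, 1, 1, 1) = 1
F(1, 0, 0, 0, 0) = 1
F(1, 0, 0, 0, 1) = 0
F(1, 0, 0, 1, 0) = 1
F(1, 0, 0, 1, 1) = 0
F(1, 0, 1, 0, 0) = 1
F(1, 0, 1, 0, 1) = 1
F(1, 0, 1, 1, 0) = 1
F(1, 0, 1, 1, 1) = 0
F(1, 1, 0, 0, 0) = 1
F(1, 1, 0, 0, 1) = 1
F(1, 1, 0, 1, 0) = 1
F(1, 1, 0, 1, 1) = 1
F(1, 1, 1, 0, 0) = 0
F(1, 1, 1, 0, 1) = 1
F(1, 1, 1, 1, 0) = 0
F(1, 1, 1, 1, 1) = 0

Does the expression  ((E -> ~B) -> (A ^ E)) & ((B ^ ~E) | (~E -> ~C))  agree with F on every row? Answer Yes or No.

No

Test each input against both F and the formula:
  A=0, B=0, C=0, D=0, E=0: formula gives 0, F = 0 ✓
  A=0, B=0, C=0, D=0, E=1: formula gives 1, F = 1 ✓
  A=0, B=0, C=0, D=1, E=0: formula gives 0, F = 0 ✓
  A=0, B=0, C=0, D=1, E=1: formula gives 1, but F = 0 ✗
Row (0,0,0,1,1) is a counterexample, so the formula is not equivalent to F.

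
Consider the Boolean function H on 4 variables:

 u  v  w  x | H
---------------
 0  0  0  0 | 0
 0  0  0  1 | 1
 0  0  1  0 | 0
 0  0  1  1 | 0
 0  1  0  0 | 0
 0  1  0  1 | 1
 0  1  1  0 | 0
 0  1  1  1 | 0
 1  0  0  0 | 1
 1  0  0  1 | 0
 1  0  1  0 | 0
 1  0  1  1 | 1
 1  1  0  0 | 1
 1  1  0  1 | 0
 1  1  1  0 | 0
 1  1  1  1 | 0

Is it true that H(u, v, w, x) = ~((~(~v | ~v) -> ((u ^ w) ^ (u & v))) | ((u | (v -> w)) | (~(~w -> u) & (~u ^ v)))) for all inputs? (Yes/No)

No

Check the formula against H row by row:
  u=0, v=0, w=0, x=0: formula gives 0, H = 0 ✓
  u=0, v=0, w=0, x=1: formula gives 0, but H = 1 ✗
Row (0,0,0,1) is a counterexample, so the formula is not equivalent to H.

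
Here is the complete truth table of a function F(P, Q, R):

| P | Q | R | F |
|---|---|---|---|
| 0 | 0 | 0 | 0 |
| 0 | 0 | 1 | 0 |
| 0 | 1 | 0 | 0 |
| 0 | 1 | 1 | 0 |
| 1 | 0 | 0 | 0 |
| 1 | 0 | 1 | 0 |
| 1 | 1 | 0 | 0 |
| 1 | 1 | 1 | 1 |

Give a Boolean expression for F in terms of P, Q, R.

F(P, Q, R) = (P AND Q) AND R

The output is 1 only when every input is 1 — the AND of all inputs.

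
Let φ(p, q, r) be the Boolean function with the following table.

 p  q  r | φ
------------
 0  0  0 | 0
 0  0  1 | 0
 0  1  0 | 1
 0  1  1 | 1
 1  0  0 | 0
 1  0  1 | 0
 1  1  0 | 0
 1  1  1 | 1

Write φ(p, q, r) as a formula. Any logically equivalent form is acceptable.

φ(p, q, r) = (((¬p ∧ q) ∧ ¬r) ∨ ((¬p ∧ q) ∧ r)) ∨ ((p ∧ q) ∧ r)

Collect the rows where φ=1 — (0,1,0), (0,1,1), (1,1,1) — and write one minterm per row: ¬p·q·¬r, ¬p·q·r, p·q·r. Their union (logical OR) reproduces the table exactly.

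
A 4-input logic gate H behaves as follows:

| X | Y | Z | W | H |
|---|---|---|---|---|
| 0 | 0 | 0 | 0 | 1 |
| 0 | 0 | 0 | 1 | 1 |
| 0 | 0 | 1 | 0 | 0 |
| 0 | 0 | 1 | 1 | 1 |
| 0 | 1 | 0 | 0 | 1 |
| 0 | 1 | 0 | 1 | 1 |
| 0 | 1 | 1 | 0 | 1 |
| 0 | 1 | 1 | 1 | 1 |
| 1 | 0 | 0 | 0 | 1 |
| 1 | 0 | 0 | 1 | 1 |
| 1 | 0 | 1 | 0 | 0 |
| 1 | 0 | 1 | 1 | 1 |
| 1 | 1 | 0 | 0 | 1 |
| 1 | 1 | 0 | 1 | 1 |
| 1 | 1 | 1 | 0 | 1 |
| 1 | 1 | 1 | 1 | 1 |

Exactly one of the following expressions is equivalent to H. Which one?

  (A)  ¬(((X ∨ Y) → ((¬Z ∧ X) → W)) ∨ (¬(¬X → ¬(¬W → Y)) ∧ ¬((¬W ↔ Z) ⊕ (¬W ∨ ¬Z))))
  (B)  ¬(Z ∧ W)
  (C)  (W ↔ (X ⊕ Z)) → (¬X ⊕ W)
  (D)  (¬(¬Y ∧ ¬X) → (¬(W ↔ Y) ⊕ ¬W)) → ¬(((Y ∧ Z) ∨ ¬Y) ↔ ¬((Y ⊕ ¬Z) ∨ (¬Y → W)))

(A) disagrees with H on (0,0,0,0) (formula → 0, table → 1); rule it out.
(B) disagrees with H on (0,0,1,0) (formula → 1, table → 0); rule it out.
(C) disagrees with H on (0,0,1,0) (formula → 1, table → 0); rule it out.
(D) is the remaining candidate, and it agrees with H on all 16 inputs.

D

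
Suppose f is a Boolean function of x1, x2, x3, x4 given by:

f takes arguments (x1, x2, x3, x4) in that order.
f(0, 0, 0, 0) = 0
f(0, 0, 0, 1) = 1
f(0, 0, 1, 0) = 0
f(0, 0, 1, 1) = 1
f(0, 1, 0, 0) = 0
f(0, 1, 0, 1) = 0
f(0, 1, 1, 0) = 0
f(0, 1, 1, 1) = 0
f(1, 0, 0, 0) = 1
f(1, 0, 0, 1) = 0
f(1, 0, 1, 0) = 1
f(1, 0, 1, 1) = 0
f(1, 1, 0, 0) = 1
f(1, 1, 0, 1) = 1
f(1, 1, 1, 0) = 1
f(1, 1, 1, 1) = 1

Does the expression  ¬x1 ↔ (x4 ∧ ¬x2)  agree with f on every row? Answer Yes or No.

Yes

Test each input against both f and the formula:
  x1=0, x2=0, x3=0, x4=0: formula gives 0, f = 0 ✓
  x1=0, x2=0, x3=0, x4=1: formula gives 1, f = 1 ✓
  x1=0, x2=0, x3=1, x4=0: formula gives 0, f = 0 ✓
  x1=0, x2=0, x3=1, x4=1: formula gives 1, f = 1 ✓
  … (the remaining 12 rows also agree.)
Every row agrees, so the formula is equivalent.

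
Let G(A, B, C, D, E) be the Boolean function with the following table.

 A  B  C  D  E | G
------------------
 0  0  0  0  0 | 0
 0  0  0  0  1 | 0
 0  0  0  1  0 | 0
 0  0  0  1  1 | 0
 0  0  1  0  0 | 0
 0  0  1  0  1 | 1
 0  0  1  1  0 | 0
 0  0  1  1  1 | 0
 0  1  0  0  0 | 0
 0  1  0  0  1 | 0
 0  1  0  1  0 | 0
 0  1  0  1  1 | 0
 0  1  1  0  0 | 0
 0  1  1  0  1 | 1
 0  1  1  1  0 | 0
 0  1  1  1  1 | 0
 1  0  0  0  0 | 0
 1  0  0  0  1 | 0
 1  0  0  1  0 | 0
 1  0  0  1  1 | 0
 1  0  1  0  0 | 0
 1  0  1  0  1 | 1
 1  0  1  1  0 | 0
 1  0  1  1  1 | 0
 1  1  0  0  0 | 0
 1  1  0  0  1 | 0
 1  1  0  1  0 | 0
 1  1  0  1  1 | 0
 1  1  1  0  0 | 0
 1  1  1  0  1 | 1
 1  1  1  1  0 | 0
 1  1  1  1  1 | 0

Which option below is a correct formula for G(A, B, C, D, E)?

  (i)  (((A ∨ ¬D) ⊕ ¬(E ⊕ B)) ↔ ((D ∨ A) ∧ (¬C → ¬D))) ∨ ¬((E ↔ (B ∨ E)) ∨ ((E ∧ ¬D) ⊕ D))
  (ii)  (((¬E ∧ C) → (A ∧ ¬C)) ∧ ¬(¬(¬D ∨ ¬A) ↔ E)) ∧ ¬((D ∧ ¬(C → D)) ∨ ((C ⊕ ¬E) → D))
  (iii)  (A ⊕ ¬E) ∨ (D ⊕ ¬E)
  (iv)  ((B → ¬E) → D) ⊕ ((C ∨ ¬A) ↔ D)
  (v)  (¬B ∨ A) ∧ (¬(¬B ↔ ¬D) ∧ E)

ii

(i): at (0,0,0,0,0) it gives 1, but G = 0 — eliminated.
(iii): at (0,0,0,0,0) it gives 1, but G = 0 — eliminated.
(iv): at (0,0,1,0,1) it gives 0, but G = 1 — eliminated.
(v): at (0,0,0,1,1) it gives 1, but G = 0 — eliminated.
(ii) is the remaining candidate, and it agrees with G on all 32 inputs.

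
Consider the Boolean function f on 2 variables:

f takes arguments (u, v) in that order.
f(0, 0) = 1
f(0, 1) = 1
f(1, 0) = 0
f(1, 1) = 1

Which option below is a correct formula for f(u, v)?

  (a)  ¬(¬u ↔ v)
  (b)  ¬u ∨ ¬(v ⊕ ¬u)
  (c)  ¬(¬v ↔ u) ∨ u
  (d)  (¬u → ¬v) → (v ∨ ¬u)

(a): at (0,1) it gives 0, but f = 1 — eliminated.
(b): at (1,0) it gives 1, but f = 0 — eliminated.
(c): at (0,1) it gives 0, but f = 1 — eliminated.
Only (d) survives; checking it on all 4 rows confirms it matches f.

d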